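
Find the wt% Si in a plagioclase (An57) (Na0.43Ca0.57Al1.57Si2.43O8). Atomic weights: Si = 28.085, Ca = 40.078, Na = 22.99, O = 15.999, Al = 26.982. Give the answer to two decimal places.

M(Na0.43Ca0.57Al1.57Si2.43O8) = 271.330 g/mol.
Si contributes 2.43 × 28.085 = 68.247 g per mole.
68.247/271.330 = 0.2515 → 25.15%.

25.15 weight percent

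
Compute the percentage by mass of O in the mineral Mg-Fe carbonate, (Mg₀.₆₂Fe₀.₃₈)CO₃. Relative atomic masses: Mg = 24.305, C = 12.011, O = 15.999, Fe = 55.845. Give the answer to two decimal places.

Formula mass = 0.62*24.305 + 0.38*55.845 + 1*12.011 + 3*15.999 = 96.298 g/mol, of which 47.997 g is O.
So O makes up 47.997/96.298 = 0.4984 of the mass, i.e. 49.84%.

49.84 weight percent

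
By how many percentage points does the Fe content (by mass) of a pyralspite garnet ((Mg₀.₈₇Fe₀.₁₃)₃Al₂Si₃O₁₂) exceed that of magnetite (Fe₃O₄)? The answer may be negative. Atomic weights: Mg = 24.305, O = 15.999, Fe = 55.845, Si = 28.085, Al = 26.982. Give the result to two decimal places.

-67.12 percentage points

M((Mg₀.₈₇Fe₀.₁₃)₃Al₂Si₃O₁₂) = 415.423 g/mol, so wt% Fe = 21.780/415.423 × 100 = 5.24%.
M(Fe₃O₄) = 231.531 g/mol, so wt% Fe = 167.535/231.531 × 100 = 72.36%.
5.24 − 72.36 = -67.12 pp.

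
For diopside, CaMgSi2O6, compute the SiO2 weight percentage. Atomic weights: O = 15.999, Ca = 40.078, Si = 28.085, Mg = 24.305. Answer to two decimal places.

55.49 wt%

Formula mass = 216.547 g/mol.
2 Si → 2.0000 mol SiO2 per formula unit; M(SiO2) = 60.083, so SiO2 mass = 120.166 g.
120.166/216.547 × 100 = 55.49 wt%.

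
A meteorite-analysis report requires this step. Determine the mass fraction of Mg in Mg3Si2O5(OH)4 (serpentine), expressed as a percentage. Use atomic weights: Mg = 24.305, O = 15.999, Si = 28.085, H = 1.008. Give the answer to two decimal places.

Formula mass = 3×24.305 + 2×28.085 + 9×15.999 + 4×1.008 = 277.108 g/mol, of which 72.915 g is Mg.
So Mg makes up 72.915/277.108 = 0.2631 of the mass, i.e. 26.31%.

26.31 wt%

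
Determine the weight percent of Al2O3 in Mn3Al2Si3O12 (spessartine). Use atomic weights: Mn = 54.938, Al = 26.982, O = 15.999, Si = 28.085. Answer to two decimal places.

20.60 wt%

Formula mass = 495.021 g/mol.
2 Al → 1.0000 mol Al2O3 per formula unit; M(Al2O3) = 101.961, so Al2O3 mass = 101.961 g.
101.961/495.021 × 100 = 20.60 wt%.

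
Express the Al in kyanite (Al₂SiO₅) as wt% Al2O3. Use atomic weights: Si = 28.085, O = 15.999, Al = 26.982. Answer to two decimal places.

M(Al₂SiO₅) = 162.044 g/mol; M(Al2O3) = 101.961 g/mol.
Moles Al2O3 per formula unit = 2 Al ÷ 2 = 1.0000.
Al2O3 fraction = (1.0000 × 101.961) / 162.044 = 101.961/162.044 = 0.6292.

62.92 wt%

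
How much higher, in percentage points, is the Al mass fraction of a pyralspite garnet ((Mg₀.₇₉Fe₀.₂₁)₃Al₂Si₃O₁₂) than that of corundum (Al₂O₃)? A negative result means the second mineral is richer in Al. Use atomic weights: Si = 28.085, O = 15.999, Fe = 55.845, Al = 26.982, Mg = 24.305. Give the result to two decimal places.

M((Mg₀.₇₉Fe₀.₂₁)₃Al₂Si₃O₁₂) = 422.992 g/mol, so wt% Al = 53.964/422.992 × 100 = 12.76%.
M(Al₂O₃) = 101.961 g/mol, so wt% Al = 53.964/101.961 × 100 = 52.93%.
12.76 − 52.93 = -40.17 pp.

-40.17 percentage points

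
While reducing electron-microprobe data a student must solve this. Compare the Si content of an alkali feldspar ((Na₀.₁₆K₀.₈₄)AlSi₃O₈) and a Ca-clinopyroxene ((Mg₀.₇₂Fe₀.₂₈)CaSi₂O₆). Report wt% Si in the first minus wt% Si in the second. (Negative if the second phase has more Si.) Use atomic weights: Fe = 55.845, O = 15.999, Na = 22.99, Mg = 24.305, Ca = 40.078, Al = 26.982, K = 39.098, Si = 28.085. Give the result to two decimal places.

Si in (Na₀.₁₆K₀.₈₄)AlSi₃O₈: molar mass 275.750 g/mol; 3×28.085 = 84.255 g → 30.55 wt%.
Si in (Mg₀.₇₂Fe₀.₂₈)CaSi₂O₆: molar mass 225.378 g/mol; 2×28.085 = 56.170 g → 24.92 wt%.
Difference = 30.55 − 24.92 = 5.63 percentage points.

5.63 percentage points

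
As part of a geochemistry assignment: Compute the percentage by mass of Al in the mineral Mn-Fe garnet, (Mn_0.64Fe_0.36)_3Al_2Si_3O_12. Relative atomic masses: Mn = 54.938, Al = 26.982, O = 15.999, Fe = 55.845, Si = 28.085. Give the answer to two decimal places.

Molar mass of (Mn_0.64Fe_0.36)_3Al_2Si_3O_12: 1.92·54.938 + 1.08·55.845 + 2·26.982 + 3·28.085 + 12·15.999 = 496.001 g/mol.
Mass of Al per formula unit: 2 × 26.982 = 53.964 g.
Weight fraction Al = 53.964 / 496.001 = 0.1088.

10.88 wt%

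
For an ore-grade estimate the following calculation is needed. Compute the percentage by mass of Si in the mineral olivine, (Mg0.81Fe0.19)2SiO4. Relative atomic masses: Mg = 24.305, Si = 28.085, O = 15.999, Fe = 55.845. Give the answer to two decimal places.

18.40 weight percent

Formula mass = 1.62·24.305 + 0.38·55.845 + 1·28.085 + 4·15.999 = 152.676 g/mol, of which 28.085 g is Si.
So Si makes up 28.085/152.676 = 0.1840 of the mass, i.e. 18.40%.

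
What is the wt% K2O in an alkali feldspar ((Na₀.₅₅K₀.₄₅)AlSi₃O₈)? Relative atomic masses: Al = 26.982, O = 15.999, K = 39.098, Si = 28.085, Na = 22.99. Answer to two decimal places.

7.87 wt%

M((Na₀.₅₅K₀.₄₅)AlSi₃O₈) = 269.468 g/mol; M(K2O) = 94.195 g/mol.
Moles K2O per formula unit = 0.45 K ÷ 2 = 0.2250.
K2O fraction = (0.2250 × 94.195) / 269.468 = 21.194/269.468 = 0.0787.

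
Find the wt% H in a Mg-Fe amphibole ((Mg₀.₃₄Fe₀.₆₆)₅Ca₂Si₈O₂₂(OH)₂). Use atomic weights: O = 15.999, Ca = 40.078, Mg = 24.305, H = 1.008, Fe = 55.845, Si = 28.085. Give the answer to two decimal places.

M((Mg₀.₃₄Fe₀.₆₆)₅Ca₂Si₈O₂₂(OH)₂) = 916.435 g/mol.
H contributes 2 × 1.008 = 2.016 g per mole.
2.016/916.435 = 0.0022 → 0.22%.

0.22 wt%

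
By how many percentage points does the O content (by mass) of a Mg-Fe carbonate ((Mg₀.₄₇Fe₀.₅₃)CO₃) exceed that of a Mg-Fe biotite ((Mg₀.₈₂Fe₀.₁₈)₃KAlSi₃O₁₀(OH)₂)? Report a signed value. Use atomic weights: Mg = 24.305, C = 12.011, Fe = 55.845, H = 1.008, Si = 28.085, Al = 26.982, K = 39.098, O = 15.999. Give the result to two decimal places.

3.30 percentage points

M((Mg₀.₄₇Fe₀.₅₃)CO₃) = 101.029 g/mol, so wt% O = 47.997/101.029 × 100 = 47.51%.
M((Mg₀.₈₂Fe₀.₁₈)₃KAlSi₃O₁₀(OH)₂) = 434.286 g/mol, so wt% O = 191.988/434.286 × 100 = 44.21%.
47.51 − 44.21 = 3.30 pp.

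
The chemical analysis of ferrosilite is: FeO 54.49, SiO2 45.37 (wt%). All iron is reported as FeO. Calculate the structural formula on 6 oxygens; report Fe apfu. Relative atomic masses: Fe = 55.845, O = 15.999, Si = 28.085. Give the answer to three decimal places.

54.49 wt% FeO ÷ 71.844 g/mol = 0.75845 mol, giving 0.75845 Fe and 0.75845 O.
45.37 wt% SiO2 ÷ 60.083 g/mol = 0.75512 mol, giving 0.75512 Si and 1.51024 O.
Oxygen sums to 2.26869; scaling by 6/2.26869 = 2.64470 puts the formula on 6 O.
Fe: 0.75845 × 2.64470 = 2.006 atoms per formula unit.

2.006 Fe apfu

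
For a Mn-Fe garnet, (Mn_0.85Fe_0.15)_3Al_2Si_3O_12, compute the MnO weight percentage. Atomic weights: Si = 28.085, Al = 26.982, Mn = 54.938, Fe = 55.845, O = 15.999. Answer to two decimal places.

36.51 wt%

M((Mn_0.85Fe_0.15)_3Al_2Si_3O_12) = 495.429 g/mol; M(MnO) = 70.937 g/mol.
Moles MnO per formula unit = 2.55 Mn ÷ 1 = 2.5500.
MnO fraction = (2.5500 × 70.937) / 495.429 = 180.889/495.429 = 0.3651.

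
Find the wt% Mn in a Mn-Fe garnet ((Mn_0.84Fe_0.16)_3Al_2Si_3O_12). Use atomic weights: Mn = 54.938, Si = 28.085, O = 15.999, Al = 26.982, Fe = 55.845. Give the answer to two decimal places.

27.94 mass %

Molar mass of (Mn_0.84Fe_0.16)_3Al_2Si_3O_12: 2.52×54.938 + 0.48×55.845 + 2×26.982 + 3×28.085 + 12×15.999 = 495.456 g/mol.
Mass of Mn per formula unit: 2.52 × 54.938 = 138.444 g.
Weight fraction Mn = 138.444 / 495.456 = 0.2794.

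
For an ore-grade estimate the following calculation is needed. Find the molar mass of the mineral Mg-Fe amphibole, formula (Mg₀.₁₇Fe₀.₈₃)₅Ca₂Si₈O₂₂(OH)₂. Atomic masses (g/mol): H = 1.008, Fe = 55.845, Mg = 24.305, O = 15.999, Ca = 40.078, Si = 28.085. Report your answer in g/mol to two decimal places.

943.24 g/mol

M = 0.85·24.305 + 4.15·55.845 + 2·40.078 + 8·28.085 + 24·15.999 + 2·1.008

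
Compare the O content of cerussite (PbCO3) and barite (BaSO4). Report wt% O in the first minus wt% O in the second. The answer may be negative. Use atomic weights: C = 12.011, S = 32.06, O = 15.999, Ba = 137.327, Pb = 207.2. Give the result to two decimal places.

-9.46 percentage points

First mineral: 47.997 g O in 267.208 g formula = 17.96 wt% O.
Second mineral: 63.996 g O in 233.383 g formula = 27.42 wt% O.
17.96% − 27.42% gives a difference of -9.46 percentage points.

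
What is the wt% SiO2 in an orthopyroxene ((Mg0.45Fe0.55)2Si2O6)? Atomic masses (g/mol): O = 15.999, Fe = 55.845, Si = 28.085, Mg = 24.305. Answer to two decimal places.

Formula mass = 235.468 g/mol.
2 Si → 2.0000 mol SiO2 per formula unit; M(SiO2) = 60.083, so SiO2 mass = 120.166 g.
120.166/235.468 × 100 = 51.03 wt%.

51.03 wt%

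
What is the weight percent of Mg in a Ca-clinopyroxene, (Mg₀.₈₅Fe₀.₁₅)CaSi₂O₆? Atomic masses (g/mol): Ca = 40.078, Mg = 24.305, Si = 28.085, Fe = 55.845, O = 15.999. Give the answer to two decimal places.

Molar mass of (Mg₀.₈₅Fe₀.₁₅)CaSi₂O₆: 0.85×24.305 + 0.15×55.845 + 1×40.078 + 2×28.085 + 6×15.999 = 221.278 g/mol.
Mass of Mg per formula unit: 0.85 × 24.305 = 20.659 g.
Weight fraction Mg = 20.659 / 221.278 = 0.0934.

9.34 wt%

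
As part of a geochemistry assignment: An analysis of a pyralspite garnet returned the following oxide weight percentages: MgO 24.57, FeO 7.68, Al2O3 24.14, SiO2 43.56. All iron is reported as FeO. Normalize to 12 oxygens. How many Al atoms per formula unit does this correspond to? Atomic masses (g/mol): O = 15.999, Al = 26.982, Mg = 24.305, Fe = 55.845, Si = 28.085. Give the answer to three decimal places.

24.57 wt% MgO ÷ 40.304 g/mol = 0.60962 mol, giving 0.60962 Mg and 0.60962 O.
7.68 wt% FeO ÷ 71.844 g/mol = 0.10690 mol, giving 0.10690 Fe and 0.10690 O.
24.14 wt% Al2O3 ÷ 101.961 g/mol = 0.23676 mol, giving 0.47352 Al and 0.71028 O.
43.56 wt% SiO2 ÷ 60.083 g/mol = 0.72500 mol, giving 0.72500 Si and 1.45000 O.
Oxygen sums to 2.87680; scaling by 12/2.87680 = 4.17130 puts the formula on 12 O.
Al: 0.47352 × 4.17130 = 1.975 atoms per formula unit.

1.975 Al apfu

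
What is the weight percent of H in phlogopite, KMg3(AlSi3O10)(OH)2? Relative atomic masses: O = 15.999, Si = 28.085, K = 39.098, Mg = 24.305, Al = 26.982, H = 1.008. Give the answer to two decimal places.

Formula mass = 1*39.098 + 3*24.305 + 1*26.982 + 3*28.085 + 12*15.999 + 2*1.008 = 417.254 g/mol, of which 2.016 g is H.
So H makes up 2.016/417.254 = 0.0048 of the mass, i.e. 0.48%.

0.48 weight percent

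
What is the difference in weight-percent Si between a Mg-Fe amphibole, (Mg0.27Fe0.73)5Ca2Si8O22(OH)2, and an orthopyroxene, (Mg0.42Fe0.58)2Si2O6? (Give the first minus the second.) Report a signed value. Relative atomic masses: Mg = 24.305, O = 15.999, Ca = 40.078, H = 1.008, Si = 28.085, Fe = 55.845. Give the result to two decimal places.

0.56 percentage points

M((Mg0.27Fe0.73)5Ca2Si8O22(OH)2) = 927.474 g/mol, so wt% Si = 224.680/927.474 × 100 = 24.22%.
M((Mg0.42Fe0.58)2Si2O6) = 237.360 g/mol, so wt% Si = 56.170/237.360 × 100 = 23.66%.
24.22 − 23.66 = 0.56 pp.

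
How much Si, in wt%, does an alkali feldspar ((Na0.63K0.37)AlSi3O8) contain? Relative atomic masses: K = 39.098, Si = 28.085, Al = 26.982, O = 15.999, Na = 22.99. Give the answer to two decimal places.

M((Na0.63K0.37)AlSi3O8) = 268.179 g/mol.
Si contributes 3 × 28.085 = 84.255 g per mole.
84.255/268.179 = 0.3142 → 31.42%.

31.42 wt%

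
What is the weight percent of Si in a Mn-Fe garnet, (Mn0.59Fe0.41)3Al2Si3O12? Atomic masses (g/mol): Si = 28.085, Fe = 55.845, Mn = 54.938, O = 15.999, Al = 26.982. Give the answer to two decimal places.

16.98 mass %

Formula mass = 1.77·54.938 + 1.23·55.845 + 2·26.982 + 3·28.085 + 12·15.999 = 496.137 g/mol, of which 84.255 g is Si.
So Si makes up 84.255/496.137 = 0.1698 of the mass, i.e. 16.98%.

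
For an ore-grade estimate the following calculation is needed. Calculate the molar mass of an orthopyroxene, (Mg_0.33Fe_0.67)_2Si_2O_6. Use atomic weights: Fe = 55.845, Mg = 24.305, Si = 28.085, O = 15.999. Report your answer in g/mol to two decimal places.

Mg: 0.66 × 24.305 = 16.0413
Fe: 1.34 × 55.845 = 74.8323
Si: 2 × 28.085 = 56.1700
O: 6 × 15.999 = 95.9940
Summing the contributions gives the formula mass.

243.04 g/mol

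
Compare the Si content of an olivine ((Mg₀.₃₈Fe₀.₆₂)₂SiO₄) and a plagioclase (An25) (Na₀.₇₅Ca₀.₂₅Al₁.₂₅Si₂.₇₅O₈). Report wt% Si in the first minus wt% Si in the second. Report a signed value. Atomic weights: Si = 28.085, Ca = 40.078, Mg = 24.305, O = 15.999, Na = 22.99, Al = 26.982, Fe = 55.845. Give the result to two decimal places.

First mineral: 28.085 g Si in 179.801 g formula = 15.62 wt% Si.
Second mineral: 77.234 g Si in 266.215 g formula = 29.01 wt% Si.
15.62% − 29.01% gives a difference of -13.39 percentage points.

-13.39 percentage points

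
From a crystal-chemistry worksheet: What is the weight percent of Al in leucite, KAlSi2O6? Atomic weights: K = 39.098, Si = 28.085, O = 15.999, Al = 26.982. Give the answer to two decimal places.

M(KAlSi2O6) = 218.244 g/mol.
Al contributes 1 × 26.982 = 26.982 g per mole.
26.982/218.244 = 0.1236 → 12.36%.

12.36 weight percent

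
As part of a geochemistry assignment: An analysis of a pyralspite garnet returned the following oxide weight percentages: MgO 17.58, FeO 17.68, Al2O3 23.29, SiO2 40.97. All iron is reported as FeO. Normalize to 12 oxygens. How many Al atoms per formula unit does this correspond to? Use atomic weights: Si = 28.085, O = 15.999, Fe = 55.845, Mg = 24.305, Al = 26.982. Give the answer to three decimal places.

17.58 wt% MgO ÷ 40.304 g/mol = 0.43618 mol, giving 0.43618 Mg and 0.43618 O.
17.68 wt% FeO ÷ 71.844 g/mol = 0.24609 mol, giving 0.24609 Fe and 0.24609 O.
23.29 wt% Al2O3 ÷ 101.961 g/mol = 0.22842 mol, giving 0.45684 Al and 0.68526 O.
40.97 wt% SiO2 ÷ 60.083 g/mol = 0.68189 mol, giving 0.68189 Si and 1.36378 O.
Oxygen sums to 2.73131; scaling by 12/2.73131 = 4.39350 puts the formula on 12 O.
Al: 0.45684 × 4.39350 = 2.007 atoms per formula unit.

2.007 Al apfu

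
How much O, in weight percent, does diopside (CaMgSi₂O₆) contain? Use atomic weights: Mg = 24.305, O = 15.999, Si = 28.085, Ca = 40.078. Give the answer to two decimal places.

44.33 weight percent

M(CaMgSi₂O₆) = 216.547 g/mol.
O contributes 6 × 15.999 = 95.994 g per mole.
95.994/216.547 = 0.4433 → 44.33%.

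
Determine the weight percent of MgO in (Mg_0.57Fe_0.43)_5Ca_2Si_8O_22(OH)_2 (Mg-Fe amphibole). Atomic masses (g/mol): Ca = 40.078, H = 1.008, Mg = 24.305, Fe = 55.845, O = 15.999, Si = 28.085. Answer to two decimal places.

13.05 wt%

Formula mass = 880.164 g/mol.
2.85 Mg → 2.8500 mol MgO per formula unit; M(MgO) = 40.304, so MgO mass = 114.866 g.
114.866/880.164 × 100 = 13.05 wt%.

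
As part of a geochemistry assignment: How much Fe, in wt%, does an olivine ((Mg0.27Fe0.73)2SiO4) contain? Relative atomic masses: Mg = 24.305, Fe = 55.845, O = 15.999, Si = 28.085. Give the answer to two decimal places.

M((Mg0.27Fe0.73)2SiO4) = 186.739 g/mol.
Fe contributes 1.46 × 55.845 = 81.534 g per mole.
81.534/186.739 = 0.4366 → 43.66%.

43.66 wt%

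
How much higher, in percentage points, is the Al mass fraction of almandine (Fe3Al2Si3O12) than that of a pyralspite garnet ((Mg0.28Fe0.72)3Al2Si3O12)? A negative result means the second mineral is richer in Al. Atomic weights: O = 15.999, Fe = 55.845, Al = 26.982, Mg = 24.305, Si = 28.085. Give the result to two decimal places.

M(Fe3Al2Si3O12) = 497.742 g/mol, so wt% Al = 53.964/497.742 × 100 = 10.84%.
M((Mg0.28Fe0.72)3Al2Si3O12) = 471.248 g/mol, so wt% Al = 53.964/471.248 × 100 = 11.45%.
10.84 − 11.45 = -0.61 pp.

-0.61 percentage points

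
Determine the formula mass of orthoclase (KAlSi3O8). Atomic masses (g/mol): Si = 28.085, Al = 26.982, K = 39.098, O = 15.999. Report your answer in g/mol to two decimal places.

The formula mass is the sum 1·39.098 + 1·26.982 + 3·28.085 + 8·15.999.

278.33 g/mol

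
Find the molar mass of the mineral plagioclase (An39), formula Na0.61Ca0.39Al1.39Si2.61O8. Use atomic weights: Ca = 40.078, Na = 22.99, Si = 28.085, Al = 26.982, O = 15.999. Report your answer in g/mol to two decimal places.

The formula mass is the sum 0.61*22.99 + 0.39*40.078 + 1.39*26.982 + 2.61*28.085 + 8*15.999.

268.45 g/mol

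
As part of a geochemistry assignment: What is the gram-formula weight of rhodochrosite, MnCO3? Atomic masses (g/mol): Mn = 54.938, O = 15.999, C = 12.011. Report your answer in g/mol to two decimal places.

M = 1(54.938) + 1(12.011) + 3(15.999)

114.95 g/mol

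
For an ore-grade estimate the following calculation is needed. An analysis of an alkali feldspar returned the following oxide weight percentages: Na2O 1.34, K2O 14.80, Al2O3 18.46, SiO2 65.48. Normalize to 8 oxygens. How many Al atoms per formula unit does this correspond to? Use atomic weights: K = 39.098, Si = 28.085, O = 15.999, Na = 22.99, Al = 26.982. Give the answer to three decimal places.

Na2O (M=61.979): mol = 0.02162; Na = 0.04324, O = 0.02162.
K2O (M=94.195): mol = 0.15712; K = 0.31424, O = 0.15712.
Al2O3 (M=101.961): mol = 0.18105; Al = 0.36210, O = 0.54315.
SiO2 (M=60.083): mol = 1.08983; Si = 1.08983, O = 2.17966.
ΣO = 2.90155; factor = 8/ΣO = 2.75715.
Al apfu = 0.36210 × 2.75715 = 0.998.

0.998 Al apfu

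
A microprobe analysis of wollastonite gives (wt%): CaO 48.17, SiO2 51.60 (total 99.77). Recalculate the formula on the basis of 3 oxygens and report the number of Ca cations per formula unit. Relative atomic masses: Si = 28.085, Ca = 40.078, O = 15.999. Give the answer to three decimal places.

1.000 Ca apfu

CaO (M=56.077): mol = 0.85900; Ca = 0.85900, O = 0.85900.
SiO2 (M=60.083): mol = 0.85881; Si = 0.85881, O = 1.71762.
ΣO = 2.57662; factor = 3/ΣO = 1.16432.
Ca apfu = 0.85900 × 1.16432 = 1.000.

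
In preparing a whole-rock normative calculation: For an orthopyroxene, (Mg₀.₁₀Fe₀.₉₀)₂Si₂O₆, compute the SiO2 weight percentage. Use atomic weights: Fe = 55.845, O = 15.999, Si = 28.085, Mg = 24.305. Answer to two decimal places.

46.66 wt%

Formula mass = 257.546 g/mol.
2 Si → 2.0000 mol SiO2 per formula unit; M(SiO2) = 60.083, so SiO2 mass = 120.166 g.
120.166/257.546 × 100 = 46.66 wt%.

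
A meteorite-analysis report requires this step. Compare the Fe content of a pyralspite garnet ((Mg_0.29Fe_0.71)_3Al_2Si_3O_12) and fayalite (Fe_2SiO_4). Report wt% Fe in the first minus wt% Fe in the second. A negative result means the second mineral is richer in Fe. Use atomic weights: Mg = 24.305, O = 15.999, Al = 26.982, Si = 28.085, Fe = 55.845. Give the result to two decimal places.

First mineral: 118.950 g Fe in 470.302 g formula = 25.29 wt% Fe.
Second mineral: 111.690 g Fe in 203.771 g formula = 54.81 wt% Fe.
25.29% − 54.81% gives a difference of -29.52 percentage points.

-29.52 percentage points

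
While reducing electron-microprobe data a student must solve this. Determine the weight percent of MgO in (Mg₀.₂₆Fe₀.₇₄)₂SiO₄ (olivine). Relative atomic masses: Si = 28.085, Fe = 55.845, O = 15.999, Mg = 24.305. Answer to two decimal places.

11.19 wt%

Molar mass of (Mg₀.₂₆Fe₀.₇₄)₂SiO₄ = 0.52×24.305 + 1.48×55.845 + 1×28.085 + 4×15.999 = 187.370 g/mol.
Each formula unit contains 0.52 Mg, equivalent to 0.52/1 = 0.5200 mol MgO.
M(MgO) = 1×24.305 + 1×15.999 = 40.304 g/mol.
Mass of MgO per formula unit = 0.5200 × 40.304 = 20.958 g.
MgO wt% = 20.958 / 187.370 × 100 = 11.19%.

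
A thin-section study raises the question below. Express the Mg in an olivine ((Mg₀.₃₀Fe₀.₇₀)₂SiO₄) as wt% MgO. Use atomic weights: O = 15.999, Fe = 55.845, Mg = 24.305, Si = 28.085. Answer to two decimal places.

M((Mg₀.₃₀Fe₀.₇₀)₂SiO₄) = 184.847 g/mol; M(MgO) = 40.304 g/mol.
Moles MgO per formula unit = 0.60 Mg ÷ 1 = 0.6000.
MgO fraction = (0.6000 × 40.304) / 184.847 = 24.182/184.847 = 0.1308.

13.08 wt%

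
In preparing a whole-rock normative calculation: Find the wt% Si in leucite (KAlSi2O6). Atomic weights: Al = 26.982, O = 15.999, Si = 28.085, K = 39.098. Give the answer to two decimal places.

M(KAlSi2O6) = 218.244 g/mol.
Si contributes 2 × 28.085 = 56.170 g per mole.
56.170/218.244 = 0.2574 → 25.74%.

25.74 mass %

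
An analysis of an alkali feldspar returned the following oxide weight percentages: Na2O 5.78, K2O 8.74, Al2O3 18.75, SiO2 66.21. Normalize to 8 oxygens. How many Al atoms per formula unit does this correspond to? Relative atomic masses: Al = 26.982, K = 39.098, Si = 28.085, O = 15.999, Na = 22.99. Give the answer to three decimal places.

Na2O (M=61.979): mol = 0.09326; Na = 0.18652, O = 0.09326.
K2O (M=94.195): mol = 0.09279; K = 0.18558, O = 0.09279.
Al2O3 (M=101.961): mol = 0.18389; Al = 0.36778, O = 0.55167.
SiO2 (M=60.083): mol = 1.10198; Si = 1.10198, O = 2.20396.
ΣO = 2.94168; factor = 8/ΣO = 2.71953.
Al apfu = 0.36778 × 2.71953 = 1.000.

1.000 Al apfu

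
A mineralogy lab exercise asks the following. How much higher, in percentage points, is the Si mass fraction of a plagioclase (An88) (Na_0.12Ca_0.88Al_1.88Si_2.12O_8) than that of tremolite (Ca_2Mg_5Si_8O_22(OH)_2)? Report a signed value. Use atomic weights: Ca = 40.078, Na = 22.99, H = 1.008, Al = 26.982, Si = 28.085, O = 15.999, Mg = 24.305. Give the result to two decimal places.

First mineral: 59.540 g Si in 276.286 g formula = 21.55 wt% Si.
Second mineral: 224.680 g Si in 812.353 g formula = 27.66 wt% Si.
21.55% − 27.66% gives a difference of -6.11 percentage points.

-6.11 percentage points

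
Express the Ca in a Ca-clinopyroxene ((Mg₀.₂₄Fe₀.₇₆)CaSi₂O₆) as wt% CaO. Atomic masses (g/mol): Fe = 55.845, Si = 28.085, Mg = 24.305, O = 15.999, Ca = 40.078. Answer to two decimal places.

M((Mg₀.₂₄Fe₀.₇₆)CaSi₂O₆) = 240.517 g/mol; M(CaO) = 56.077 g/mol.
Moles CaO per formula unit = 1 Ca ÷ 1 = 1.0000.
CaO fraction = (1.0000 × 56.077) / 240.517 = 56.077/240.517 = 0.2332.

23.32 wt%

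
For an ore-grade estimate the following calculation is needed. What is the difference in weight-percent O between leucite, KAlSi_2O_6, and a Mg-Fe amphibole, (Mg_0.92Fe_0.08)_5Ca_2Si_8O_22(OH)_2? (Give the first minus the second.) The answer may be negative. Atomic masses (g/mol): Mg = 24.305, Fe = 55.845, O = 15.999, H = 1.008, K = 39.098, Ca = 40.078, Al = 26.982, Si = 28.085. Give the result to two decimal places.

M(KAlSi_2O_6) = 218.244 g/mol, so wt% O = 95.994/218.244 × 100 = 43.98%.
M((Mg_0.92Fe_0.08)_5Ca_2Si_8O_22(OH)_2) = 824.969 g/mol, so wt% O = 383.976/824.969 × 100 = 46.54%.
43.98 − 46.54 = -2.56 pp.

-2.56 percentage points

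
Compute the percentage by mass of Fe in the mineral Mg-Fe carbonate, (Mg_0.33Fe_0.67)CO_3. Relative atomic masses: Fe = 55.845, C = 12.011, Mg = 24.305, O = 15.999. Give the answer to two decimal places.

35.48 weight percent

Molar mass of (Mg_0.33Fe_0.67)CO_3: 0.33×24.305 + 0.67×55.845 + 1×12.011 + 3×15.999 = 105.445 g/mol.
Mass of Fe per formula unit: 0.67 × 55.845 = 37.416 g.
Weight fraction Fe = 37.416 / 105.445 = 0.3548.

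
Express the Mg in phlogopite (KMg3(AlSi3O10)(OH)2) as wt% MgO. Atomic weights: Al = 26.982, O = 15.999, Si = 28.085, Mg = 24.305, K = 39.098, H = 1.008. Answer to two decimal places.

Molar mass of KMg3(AlSi3O10)(OH)2 = 1·39.098 + 3·24.305 + 1·26.982 + 3·28.085 + 12·15.999 + 2·1.008 = 417.254 g/mol.
Each formula unit contains 3 Mg, equivalent to 3/1 = 3.0000 mol MgO.
M(MgO) = 1×24.305 + 1×15.999 = 40.304 g/mol.
Mass of MgO per formula unit = 3.0000 × 40.304 = 120.912 g.
MgO wt% = 120.912 / 417.254 × 100 = 28.98%.

28.98 wt%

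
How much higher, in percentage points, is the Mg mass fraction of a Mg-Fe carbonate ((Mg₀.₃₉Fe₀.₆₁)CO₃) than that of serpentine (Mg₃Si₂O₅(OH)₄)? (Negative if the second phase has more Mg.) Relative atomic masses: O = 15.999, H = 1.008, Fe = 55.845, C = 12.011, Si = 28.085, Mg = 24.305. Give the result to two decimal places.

-17.16 percentage points

Mg in (Mg₀.₃₉Fe₀.₆₁)CO₃: molar mass 103.552 g/mol; 0.39×24.305 = 9.479 g → 9.15 wt%.
Mg in Mg₃Si₂O₅(OH)₄: molar mass 277.108 g/mol; 3×24.305 = 72.915 g → 26.31 wt%.
Difference = 9.15 − 26.31 = -17.16 percentage points.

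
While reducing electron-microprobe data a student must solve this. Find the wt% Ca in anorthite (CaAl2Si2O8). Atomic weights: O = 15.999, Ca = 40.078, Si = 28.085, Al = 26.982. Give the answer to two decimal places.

14.41 wt%

Molar mass of CaAl2Si2O8: 1·40.078 + 2·26.982 + 2·28.085 + 8·15.999 = 278.204 g/mol.
Mass of Ca per formula unit: 1 × 40.078 = 40.078 g.
Weight fraction Ca = 40.078 / 278.204 = 0.1441.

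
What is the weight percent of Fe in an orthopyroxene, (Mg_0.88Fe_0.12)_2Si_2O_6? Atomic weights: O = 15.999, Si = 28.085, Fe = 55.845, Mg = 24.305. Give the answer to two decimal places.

6.43 wt%

Formula mass = 1.76×24.305 + 0.24×55.845 + 2×28.085 + 6×15.999 = 208.344 g/mol, of which 13.403 g is Fe.
So Fe makes up 13.403/208.344 = 0.0643 of the mass, i.e. 6.43%.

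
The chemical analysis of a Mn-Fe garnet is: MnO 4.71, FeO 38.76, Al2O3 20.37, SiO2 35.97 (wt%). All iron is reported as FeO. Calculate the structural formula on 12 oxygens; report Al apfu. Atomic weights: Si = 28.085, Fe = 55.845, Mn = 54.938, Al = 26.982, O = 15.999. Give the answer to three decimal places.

1.996 Al apfu

4.71 wt% MnO ÷ 70.937 g/mol = 0.06640 mol, giving 0.06640 Mn and 0.06640 O.
38.76 wt% FeO ÷ 71.844 g/mol = 0.53950 mol, giving 0.53950 Fe and 0.53950 O.
20.37 wt% Al2O3 ÷ 101.961 g/mol = 0.19978 mol, giving 0.39956 Al and 0.59934 O.
35.97 wt% SiO2 ÷ 60.083 g/mol = 0.59867 mol, giving 0.59867 Si and 1.19734 O.
Oxygen sums to 2.40258; scaling by 12/2.40258 = 4.99463 puts the formula on 12 O.
Al: 0.39956 × 4.99463 = 1.996 atoms per formula unit.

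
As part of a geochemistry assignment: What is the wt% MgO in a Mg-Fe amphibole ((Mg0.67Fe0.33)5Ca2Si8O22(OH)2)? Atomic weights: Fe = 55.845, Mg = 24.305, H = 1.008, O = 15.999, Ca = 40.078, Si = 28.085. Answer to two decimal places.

15.62 wt%

M((Mg0.67Fe0.33)5Ca2Si8O22(OH)2) = 864.394 g/mol; M(MgO) = 40.304 g/mol.
Moles MgO per formula unit = 3.35 Mg ÷ 1 = 3.3500.
MgO fraction = (3.3500 × 40.304) / 864.394 = 135.018/864.394 = 0.1562.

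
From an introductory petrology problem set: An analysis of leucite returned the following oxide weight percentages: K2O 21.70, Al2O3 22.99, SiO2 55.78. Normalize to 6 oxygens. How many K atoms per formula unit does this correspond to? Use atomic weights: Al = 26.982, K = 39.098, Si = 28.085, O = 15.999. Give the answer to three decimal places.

K2O (M=94.195): mol = 0.23037; K = 0.46074, O = 0.23037.
Al2O3 (M=101.961): mol = 0.22548; Al = 0.45096, O = 0.67644.
SiO2 (M=60.083): mol = 0.92838; Si = 0.92838, O = 1.85676.
ΣO = 2.76357; factor = 6/ΣO = 2.17110.
K apfu = 0.46074 × 2.17110 = 1.000.

1.000 K apfu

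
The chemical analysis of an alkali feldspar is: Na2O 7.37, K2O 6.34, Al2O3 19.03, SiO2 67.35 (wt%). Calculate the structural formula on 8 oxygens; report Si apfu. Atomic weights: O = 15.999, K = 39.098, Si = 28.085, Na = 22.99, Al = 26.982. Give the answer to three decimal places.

3.001 Si apfu

7.37 wt% Na2O ÷ 61.979 g/mol = 0.11891 mol, giving 0.23782 Na and 0.11891 O.
6.34 wt% K2O ÷ 94.195 g/mol = 0.06731 mol, giving 0.13462 K and 0.06731 O.
19.03 wt% Al2O3 ÷ 101.961 g/mol = 0.18664 mol, giving 0.37328 Al and 0.55992 O.
67.35 wt% SiO2 ÷ 60.083 g/mol = 1.12095 mol, giving 1.12095 Si and 2.24190 O.
Oxygen sums to 2.98804; scaling by 8/2.98804 = 2.67734 puts the formula on 8 O.
Si: 1.12095 × 2.67734 = 3.001 atoms per formula unit.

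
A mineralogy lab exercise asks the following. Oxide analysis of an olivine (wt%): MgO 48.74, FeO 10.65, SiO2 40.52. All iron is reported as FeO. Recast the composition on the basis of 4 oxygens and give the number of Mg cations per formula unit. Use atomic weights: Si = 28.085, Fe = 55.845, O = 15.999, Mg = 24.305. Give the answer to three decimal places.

48.74 wt% MgO ÷ 40.304 g/mol = 1.20931 mol, giving 1.20931 Mg and 1.20931 O.
10.65 wt% FeO ÷ 71.844 g/mol = 0.14824 mol, giving 0.14824 Fe and 0.14824 O.
40.52 wt% SiO2 ÷ 60.083 g/mol = 0.67440 mol, giving 0.67440 Si and 1.34880 O.
Oxygen sums to 2.70635; scaling by 4/2.70635 = 1.47801 puts the formula on 4 O.
Mg: 1.20931 × 1.47801 = 1.787 atoms per formula unit.

1.787 Mg apfu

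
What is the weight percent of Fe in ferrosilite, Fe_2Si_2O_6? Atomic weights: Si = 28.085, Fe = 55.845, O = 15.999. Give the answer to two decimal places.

M(Fe_2Si_2O_6) = 263.854 g/mol.
Fe contributes 2 × 55.845 = 111.690 g per mole.
111.690/263.854 = 0.4233 → 42.33%.

42.33 mass %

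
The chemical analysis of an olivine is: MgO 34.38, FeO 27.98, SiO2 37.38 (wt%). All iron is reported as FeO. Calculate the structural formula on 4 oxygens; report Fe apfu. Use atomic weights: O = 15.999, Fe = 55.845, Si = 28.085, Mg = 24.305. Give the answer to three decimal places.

0.626 Fe apfu

34.38 wt% MgO ÷ 40.304 g/mol = 0.85302 mol, giving 0.85302 Mg and 0.85302 O.
27.98 wt% FeO ÷ 71.844 g/mol = 0.38945 mol, giving 0.38945 Fe and 0.38945 O.
37.38 wt% SiO2 ÷ 60.083 g/mol = 0.62214 mol, giving 0.62214 Si and 1.24428 O.
Oxygen sums to 2.48675; scaling by 4/2.48675 = 1.60853 puts the formula on 4 O.
Fe: 0.38945 × 1.60853 = 0.626 atoms per formula unit.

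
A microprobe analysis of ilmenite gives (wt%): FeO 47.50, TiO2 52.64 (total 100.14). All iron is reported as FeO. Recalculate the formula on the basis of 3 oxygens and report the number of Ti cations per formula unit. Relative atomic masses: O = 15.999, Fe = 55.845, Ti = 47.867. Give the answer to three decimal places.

0.999 Ti apfu

FeO (M=71.844): mol = 0.66115; Fe = 0.66115, O = 0.66115.
TiO2 (M=79.865): mol = 0.65911; Ti = 0.65911, O = 1.31822.
ΣO = 1.97937; factor = 3/ΣO = 1.51563.
Ti apfu = 0.65911 × 1.51563 = 0.999.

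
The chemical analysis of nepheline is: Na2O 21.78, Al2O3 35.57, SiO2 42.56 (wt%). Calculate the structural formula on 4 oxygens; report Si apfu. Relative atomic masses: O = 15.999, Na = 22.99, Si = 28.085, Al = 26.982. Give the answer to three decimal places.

1.007 Si apfu

21.78 wt% Na2O ÷ 61.979 g/mol = 0.35141 mol, giving 0.70282 Na and 0.35141 O.
35.57 wt% Al2O3 ÷ 101.961 g/mol = 0.34886 mol, giving 0.69772 Al and 1.04658 O.
42.56 wt% SiO2 ÷ 60.083 g/mol = 0.70835 mol, giving 0.70835 Si and 1.41670 O.
Oxygen sums to 2.81469; scaling by 4/2.81469 = 1.42112 puts the formula on 4 O.
Si: 0.70835 × 1.42112 = 1.007 atoms per formula unit.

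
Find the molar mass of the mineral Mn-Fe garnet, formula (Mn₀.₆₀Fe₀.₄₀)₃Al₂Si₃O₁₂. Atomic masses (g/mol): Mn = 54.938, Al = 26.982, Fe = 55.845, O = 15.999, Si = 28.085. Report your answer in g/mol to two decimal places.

The formula mass is the sum 1.80(54.938) + 1.20(55.845) + 2(26.982) + 3(28.085) + 12(15.999).

496.11 g/mol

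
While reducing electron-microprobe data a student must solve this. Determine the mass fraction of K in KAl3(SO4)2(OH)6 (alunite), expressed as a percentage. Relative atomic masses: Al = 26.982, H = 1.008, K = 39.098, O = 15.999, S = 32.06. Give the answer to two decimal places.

Molar mass of KAl3(SO4)2(OH)6: 1·39.098 + 3·26.982 + 2·32.06 + 14·15.999 + 6·1.008 = 414.198 g/mol.
Mass of K per formula unit: 1 × 39.098 = 39.098 g.
Weight fraction K = 39.098 / 414.198 = 0.0944.

9.44 weight percent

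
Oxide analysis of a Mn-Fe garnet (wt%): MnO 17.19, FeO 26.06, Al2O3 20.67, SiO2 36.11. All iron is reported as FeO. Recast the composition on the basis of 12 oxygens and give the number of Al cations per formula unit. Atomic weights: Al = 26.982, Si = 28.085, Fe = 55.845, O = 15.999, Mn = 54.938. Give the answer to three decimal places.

2.014 Al apfu

MnO: 17.19/70.937 = 0.24233 mol → 0.24233 mol Mn, 0.24233 mol O.
FeO: 26.06/71.844 = 0.36273 mol → 0.36273 mol Fe, 0.36273 mol O.
Al2O3: 20.67/101.961 = 0.20272 mol → 0.40544 mol Al, 0.60816 mol O.
SiO2: 36.11/60.083 = 0.60100 mol → 0.60100 mol Si, 1.20200 mol O.
Total oxygen = 2.41522 mol. Normalization factor = 12/2.41522 = 4.96849.
Al per 12 O = 0.40544 × 4.96849 = 2.014.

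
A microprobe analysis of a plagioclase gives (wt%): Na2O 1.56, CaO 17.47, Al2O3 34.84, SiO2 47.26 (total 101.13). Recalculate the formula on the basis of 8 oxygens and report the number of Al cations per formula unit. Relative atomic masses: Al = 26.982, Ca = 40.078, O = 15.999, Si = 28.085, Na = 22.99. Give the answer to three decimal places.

Na2O: 1.56/61.979 = 0.02517 mol → 0.05034 mol Na, 0.02517 mol O.
CaO: 17.47/56.077 = 0.31154 mol → 0.31154 mol Ca, 0.31154 mol O.
Al2O3: 34.84/101.961 = 0.34170 mol → 0.68340 mol Al, 1.02510 mol O.
SiO2: 47.26/60.083 = 0.78658 mol → 0.78658 mol Si, 1.57316 mol O.
Total oxygen = 2.93497 mol. Normalization factor = 8/2.93497 = 2.72575.
Al per 8 O = 0.68340 × 2.72575 = 1.863.

1.863 Al apfu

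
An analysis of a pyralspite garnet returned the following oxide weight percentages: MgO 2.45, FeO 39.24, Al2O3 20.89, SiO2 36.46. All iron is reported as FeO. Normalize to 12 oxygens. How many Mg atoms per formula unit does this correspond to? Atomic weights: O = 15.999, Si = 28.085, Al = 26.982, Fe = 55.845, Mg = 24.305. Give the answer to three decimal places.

MgO: 2.45/40.304 = 0.06079 mol → 0.06079 mol Mg, 0.06079 mol O.
FeO: 39.24/71.844 = 0.54618 mol → 0.54618 mol Fe, 0.54618 mol O.
Al2O3: 20.89/101.961 = 0.20488 mol → 0.40976 mol Al, 0.61464 mol O.
SiO2: 36.46/60.083 = 0.60683 mol → 0.60683 mol Si, 1.21366 mol O.
Total oxygen = 2.43527 mol. Normalization factor = 12/2.43527 = 4.92759.
Mg per 12 O = 0.06079 × 4.92759 = 0.300.

0.300 Mg apfu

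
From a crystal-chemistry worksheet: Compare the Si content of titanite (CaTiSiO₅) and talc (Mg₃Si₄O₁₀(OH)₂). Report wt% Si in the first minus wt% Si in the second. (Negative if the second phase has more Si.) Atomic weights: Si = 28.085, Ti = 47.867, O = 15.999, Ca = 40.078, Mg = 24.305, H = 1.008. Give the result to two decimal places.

-15.29 percentage points

Si in CaTiSiO₅: molar mass 196.025 g/mol; 1×28.085 = 28.085 g → 14.33 wt%.
Si in Mg₃Si₄O₁₀(OH)₂: molar mass 379.259 g/mol; 4×28.085 = 112.340 g → 29.62 wt%.
Difference = 14.33 − 29.62 = -15.29 percentage points.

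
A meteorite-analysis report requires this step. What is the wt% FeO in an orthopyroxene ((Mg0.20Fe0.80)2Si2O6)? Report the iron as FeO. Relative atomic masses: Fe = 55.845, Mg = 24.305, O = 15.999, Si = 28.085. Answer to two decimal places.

45.75 wt%

Molar mass of (Mg0.20Fe0.80)2Si2O6 = 0.40*24.305 + 1.60*55.845 + 2*28.085 + 6*15.999 = 251.238 g/mol.
Each formula unit contains 1.60 Fe, equivalent to 1.60/1 = 1.6000 mol FeO.
M(FeO) = 1×55.845 + 1×15.999 = 71.844 g/mol.
Mass of FeO per formula unit = 1.6000 × 71.844 = 114.950 g.
FeO wt% = 114.950 / 251.238 × 100 = 45.75%.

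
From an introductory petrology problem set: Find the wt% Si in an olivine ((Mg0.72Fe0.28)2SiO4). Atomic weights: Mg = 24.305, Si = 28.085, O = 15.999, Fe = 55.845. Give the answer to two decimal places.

Formula mass = 1.44×24.305 + 0.56×55.845 + 1×28.085 + 4×15.999 = 158.353 g/mol, of which 28.085 g is Si.
So Si makes up 28.085/158.353 = 0.1774 of the mass, i.e. 17.74%.

17.74 wt%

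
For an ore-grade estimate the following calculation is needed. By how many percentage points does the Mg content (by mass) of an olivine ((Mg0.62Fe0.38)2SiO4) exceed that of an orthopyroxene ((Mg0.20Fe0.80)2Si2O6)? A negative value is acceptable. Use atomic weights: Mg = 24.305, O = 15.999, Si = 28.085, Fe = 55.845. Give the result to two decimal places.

14.43 percentage points

M((Mg0.62Fe0.38)2SiO4) = 164.661 g/mol, so wt% Mg = 30.138/164.661 × 100 = 18.30%.
M((Mg0.20Fe0.80)2Si2O6) = 251.238 g/mol, so wt% Mg = 9.722/251.238 × 100 = 3.87%.
18.30 − 3.87 = 14.43 pp.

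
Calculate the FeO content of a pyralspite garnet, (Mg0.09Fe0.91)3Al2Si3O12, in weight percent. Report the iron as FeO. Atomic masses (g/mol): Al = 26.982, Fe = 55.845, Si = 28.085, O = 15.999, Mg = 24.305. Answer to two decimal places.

M((Mg0.09Fe0.91)3Al2Si3O12) = 489.226 g/mol; M(FeO) = 71.844 g/mol.
Moles FeO per formula unit = 2.73 Fe ÷ 1 = 2.7300.
FeO fraction = (2.7300 × 71.844) / 489.226 = 196.134/489.226 = 0.4009.

40.09 wt%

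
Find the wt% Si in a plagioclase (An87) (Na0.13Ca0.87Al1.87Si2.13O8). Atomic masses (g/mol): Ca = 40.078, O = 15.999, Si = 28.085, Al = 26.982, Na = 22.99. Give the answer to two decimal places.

M(Na0.13Ca0.87Al1.87Si2.13O8) = 276.126 g/mol.
Si contributes 2.13 × 28.085 = 59.821 g per mole.
59.821/276.126 = 0.2166 → 21.66%.

21.66 weight percent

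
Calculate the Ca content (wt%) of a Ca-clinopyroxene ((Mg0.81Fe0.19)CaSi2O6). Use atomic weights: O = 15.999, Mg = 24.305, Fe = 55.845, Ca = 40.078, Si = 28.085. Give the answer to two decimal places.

18.01 wt%

Formula mass = 0.81·24.305 + 0.19·55.845 + 1·40.078 + 2·28.085 + 6·15.999 = 222.540 g/mol, of which 40.078 g is Ca.
So Ca makes up 40.078/222.540 = 0.1801 of the mass, i.e. 18.01%.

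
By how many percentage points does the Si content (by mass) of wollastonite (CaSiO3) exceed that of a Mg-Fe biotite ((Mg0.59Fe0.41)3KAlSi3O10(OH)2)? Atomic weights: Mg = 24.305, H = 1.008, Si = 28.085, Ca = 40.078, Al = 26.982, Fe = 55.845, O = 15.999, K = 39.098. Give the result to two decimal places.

5.70 percentage points

First mineral: 28.085 g Si in 116.160 g formula = 24.18 wt% Si.
Second mineral: 84.255 g Si in 456.048 g formula = 18.48 wt% Si.
24.18% − 18.48% gives a difference of 5.70 percentage points.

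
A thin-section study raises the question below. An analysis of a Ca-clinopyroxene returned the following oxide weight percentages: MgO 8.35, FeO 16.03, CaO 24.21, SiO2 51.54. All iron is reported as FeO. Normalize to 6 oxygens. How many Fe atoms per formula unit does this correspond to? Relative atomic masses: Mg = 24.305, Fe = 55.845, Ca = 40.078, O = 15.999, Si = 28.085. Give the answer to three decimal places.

MgO: 8.35/40.304 = 0.20718 mol → 0.20718 mol Mg, 0.20718 mol O.
FeO: 16.03/71.844 = 0.22312 mol → 0.22312 mol Fe, 0.22312 mol O.
CaO: 24.21/56.077 = 0.43173 mol → 0.43173 mol Ca, 0.43173 mol O.
SiO2: 51.54/60.083 = 0.85781 mol → 0.85781 mol Si, 1.71562 mol O.
Total oxygen = 2.57765 mol. Normalization factor = 6/2.57765 = 2.32770.
Fe per 6 O = 0.22312 × 2.32770 = 0.519.

0.519 Fe apfu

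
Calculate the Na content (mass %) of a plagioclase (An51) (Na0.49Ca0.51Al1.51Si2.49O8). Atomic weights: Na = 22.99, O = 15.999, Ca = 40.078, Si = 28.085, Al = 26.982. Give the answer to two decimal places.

4.17 mass %

M(Na0.49Ca0.51Al1.51Si2.49O8) = 270.371 g/mol.
Na contributes 0.49 × 22.99 = 11.265 g per mole.
11.265/270.371 = 0.0417 → 4.17%.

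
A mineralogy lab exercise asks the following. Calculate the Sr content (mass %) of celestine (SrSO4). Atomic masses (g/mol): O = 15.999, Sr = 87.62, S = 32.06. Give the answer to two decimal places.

M(SrSO4) = 183.676 g/mol.
Sr contributes 1 × 87.62 = 87.620 g per mole.
87.620/183.676 = 0.4770 → 47.70%.

47.70 mass %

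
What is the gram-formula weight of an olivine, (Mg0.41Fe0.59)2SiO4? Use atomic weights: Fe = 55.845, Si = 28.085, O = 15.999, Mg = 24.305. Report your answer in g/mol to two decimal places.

177.91 g/mol

Mg: 0.82 × 24.305 = 19.9301
Fe: 1.18 × 55.845 = 65.8971
Si: 1 × 28.085 = 28.0850
O: 4 × 15.999 = 63.9960
Summing the contributions gives the formula mass.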